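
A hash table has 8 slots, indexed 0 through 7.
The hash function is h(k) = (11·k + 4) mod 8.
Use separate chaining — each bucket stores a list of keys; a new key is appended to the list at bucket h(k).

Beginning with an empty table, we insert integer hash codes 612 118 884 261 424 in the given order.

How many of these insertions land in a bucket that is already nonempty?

1

612 → bucket 0
118 → bucket 6
884 → bucket 0 (collision)
261 → bucket 3
424 → bucket 4
Final buckets:
0: 612 -> 884
1: .
2: .
3: 261
4: 424
5: .
6: 118
7: .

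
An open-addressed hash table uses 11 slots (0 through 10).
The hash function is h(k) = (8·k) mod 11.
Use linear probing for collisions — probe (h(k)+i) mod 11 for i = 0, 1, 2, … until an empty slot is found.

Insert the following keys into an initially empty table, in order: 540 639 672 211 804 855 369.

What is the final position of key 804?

0

540 hashes to 8; slot 8 is free → place at 8.
639 hashes to 8; 8 taken → place at 9.
672 hashes to 8; 8,9 taken → place at 10.
211 hashes to 5; slot 5 is free → place at 5.
804 hashes to 8; 8,9,10 taken → place at 0.
855 hashes to 9; 9,10,0 taken → place at 1.
369 hashes to 4; slot 4 is free → place at 4.
Table: [804, 855, —, —, 369, 211, —, —, 540, 639, 672]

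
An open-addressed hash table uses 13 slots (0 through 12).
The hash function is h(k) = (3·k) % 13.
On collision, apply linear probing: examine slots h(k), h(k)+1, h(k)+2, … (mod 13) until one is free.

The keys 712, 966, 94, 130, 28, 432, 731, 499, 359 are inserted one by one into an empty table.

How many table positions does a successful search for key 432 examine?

Insert 712: h=4, slot 4 empty => index 4.
Insert 966: h=12, slot 12 empty => index 12.
Insert 94: h=9, slot 9 empty => index 9.
Insert 130: h=0, slot 0 empty => index 0.
Insert 28: h=6, slot 6 empty => index 6.
Insert 432: h=9, slot 9 occupied => index 10.
Insert 731: h=9, slots 9,10 occupied => index 11.
Insert 499: h=2, slot 2 empty => index 2.
Insert 359: h=11, slots 11,12,0 occupied => index 1.
Table: [130, 359, 499, -, 712, -, 28, -, -, 94, 432, 731, 966]
Lookup 432: h=9, probe 9,10 → found at 10.

2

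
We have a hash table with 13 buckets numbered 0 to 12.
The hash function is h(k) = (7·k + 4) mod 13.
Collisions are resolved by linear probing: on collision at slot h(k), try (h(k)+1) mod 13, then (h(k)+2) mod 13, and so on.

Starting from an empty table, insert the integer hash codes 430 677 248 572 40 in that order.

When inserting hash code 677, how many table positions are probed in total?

430 hashes to 11; slot 11 is free -> place at 11.
677 hashes to 11; 11 taken -> place at 12.
248 hashes to 11; 11,12 taken -> place at 0.
572 hashes to 4; slot 4 is free -> place at 4.
40 hashes to 11; 11,12,0 taken -> place at 1.
Table: [248, 40, -, -, 572, -, -, -, -, -, -, 430, 677]

2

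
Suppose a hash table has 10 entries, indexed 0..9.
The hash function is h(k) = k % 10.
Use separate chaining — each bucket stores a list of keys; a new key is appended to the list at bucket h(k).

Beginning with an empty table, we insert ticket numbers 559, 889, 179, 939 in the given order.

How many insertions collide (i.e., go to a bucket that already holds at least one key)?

559 → bucket 9
889 → bucket 9 (collision)
179 → bucket 9 (collision)
939 → bucket 9 (collision)
Final buckets:
0: .
1: .
2: .
3: .
4: .
5: .
6: .
7: .
8: .
9: 559 -> 889 -> 179 -> 939

3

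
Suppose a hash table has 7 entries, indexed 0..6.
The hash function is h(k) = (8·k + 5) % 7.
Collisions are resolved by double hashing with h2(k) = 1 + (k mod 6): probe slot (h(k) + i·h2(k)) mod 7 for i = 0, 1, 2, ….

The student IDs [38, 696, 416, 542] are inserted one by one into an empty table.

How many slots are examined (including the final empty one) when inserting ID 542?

38: h=1 → slot 1
696: h=1, h2=1, probe 1,2 → slot 2
416: h=1, h2=3, probe 1,4 → slot 4
542: h=1, h2=3, probe 1,4,0 → slot 0
Table: [542, 38, 696, ., 416, ., .]

3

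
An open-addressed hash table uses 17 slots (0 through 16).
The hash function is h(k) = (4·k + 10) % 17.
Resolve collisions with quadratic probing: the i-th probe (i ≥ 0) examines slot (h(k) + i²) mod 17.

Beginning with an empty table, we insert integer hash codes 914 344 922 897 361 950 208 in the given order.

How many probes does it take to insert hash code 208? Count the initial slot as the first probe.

Insert 914: h=11, slot 11 empty => index 11.
Insert 344: h=9, slot 9 empty => index 9.
Insert 922: h=9, slot 9 occupied => index 10.
Insert 897: h=11, slot 11 occupied => index 12.
Insert 361: h=9, slots 9,10 occupied => index 13.
Insert 950: h=2, slot 2 empty => index 2.
Insert 208: h=9, slots 9,10,13 occupied => index 1.
Table: [∅, 208, 950, ∅, ∅, ∅, ∅, ∅, ∅, 344, 922, 914, 897, 361, ∅, ∅, ∅]

4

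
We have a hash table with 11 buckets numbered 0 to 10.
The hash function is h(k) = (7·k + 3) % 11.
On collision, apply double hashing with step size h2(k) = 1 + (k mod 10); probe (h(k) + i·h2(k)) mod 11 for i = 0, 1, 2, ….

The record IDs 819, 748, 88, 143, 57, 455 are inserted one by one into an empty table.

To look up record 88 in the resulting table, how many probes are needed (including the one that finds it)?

Insert 819: h=5, slot 5 empty -> index 5.
Insert 748: h=3, slot 3 empty -> index 3.
Insert 88: h=3, h2=9, slot 3 occupied -> index 1.
Insert 143: h=3, h2=4, slot 3 occupied -> index 7.
Insert 57: h=6, slot 6 empty -> index 6.
Insert 455: h=9, slot 9 empty -> index 9.
Table: [∅, 88, ∅, 748, ∅, 819, 57, 143, ∅, 455, ∅]
Lookup 88: h=3, h2=9, probe 3,1 → found at 1.

2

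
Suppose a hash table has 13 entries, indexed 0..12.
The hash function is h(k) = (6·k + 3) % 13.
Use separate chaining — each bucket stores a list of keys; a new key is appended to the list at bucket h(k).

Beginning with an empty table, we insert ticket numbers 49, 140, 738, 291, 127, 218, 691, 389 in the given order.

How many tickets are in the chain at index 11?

5

Insert 49: h=11, bucket 11 empty → new chain.
Insert 140: h=11, bucket 11 nonempty → append to chain.
Insert 738: h=11, bucket 11 nonempty → append to chain.
Insert 291: h=7, bucket 7 empty → new chain.
Insert 127: h=11, bucket 11 nonempty → append to chain.
Insert 218: h=11, bucket 11 nonempty → append to chain.
Insert 691: h=2, bucket 2 empty → new chain.
Insert 389: h=10, bucket 10 empty → new chain.
Final buckets:
0: ∅
1: ∅
2: 691
3: ∅
4: ∅
5: ∅
6: ∅
7: 291
8: ∅
9: ∅
10: 389
11: 49 -> 140 -> 738 -> 127 -> 218
12: ∅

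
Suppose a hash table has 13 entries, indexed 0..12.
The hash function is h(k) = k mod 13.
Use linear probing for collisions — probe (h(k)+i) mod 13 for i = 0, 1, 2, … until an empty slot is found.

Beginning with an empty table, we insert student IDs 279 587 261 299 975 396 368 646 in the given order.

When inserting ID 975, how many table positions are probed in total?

4

279 hashes to 6; slot 6 is free → place at 6.
587 hashes to 2; slot 2 is free → place at 2.
261 hashes to 1; slot 1 is free → place at 1.
299 hashes to 0; slot 0 is free → place at 0.
975 hashes to 0; 0,1,2 taken → place at 3.
396 hashes to 6; 6 taken → place at 7.
368 hashes to 4; slot 4 is free → place at 4.
646 hashes to 9; slot 9 is free → place at 9.
Table: [299, 261, 587, 975, 368, ., 279, 396, ., 646, ., ., .]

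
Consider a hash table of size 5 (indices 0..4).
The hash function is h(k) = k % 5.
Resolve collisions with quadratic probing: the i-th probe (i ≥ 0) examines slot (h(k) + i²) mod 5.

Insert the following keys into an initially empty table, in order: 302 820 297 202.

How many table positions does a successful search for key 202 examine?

3

302: h=2 → slot 2
820: h=0 → slot 0
297: h=2, probe 2,3 → slot 3
202: h=2, probe 2,3,1 → slot 1
Table: [820, 202, 302, 297, ∅]
Lookup 202: h=2, probe 2,3,1 → found at 1.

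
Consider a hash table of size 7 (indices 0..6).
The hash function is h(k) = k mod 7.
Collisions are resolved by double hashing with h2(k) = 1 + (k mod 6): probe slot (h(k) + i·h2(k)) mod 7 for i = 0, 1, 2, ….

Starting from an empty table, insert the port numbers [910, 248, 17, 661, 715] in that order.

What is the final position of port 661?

5

910: h=0 -> slot 0
248: h=3 -> slot 3
17: h=3, h2=6, probe 3,2 -> slot 2
661: h=3, h2=2, probe 3,5 -> slot 5
715: h=1 -> slot 1
Table: [910, 715, 17, 248, ∅, 661, ∅]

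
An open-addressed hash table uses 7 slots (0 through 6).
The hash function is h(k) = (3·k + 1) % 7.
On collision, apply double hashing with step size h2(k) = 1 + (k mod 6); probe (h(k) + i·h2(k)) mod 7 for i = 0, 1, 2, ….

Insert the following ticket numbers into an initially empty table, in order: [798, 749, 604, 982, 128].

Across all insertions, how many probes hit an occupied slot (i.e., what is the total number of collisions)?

Insert 798: h=1, slot 1 empty => index 1.
Insert 749: h=1, h2=6, slot 1 occupied => index 0.
Insert 604: h=0, h2=5, slot 0 occupied => index 5.
Insert 982: h=0, h2=5, slots 0,5 occupied => index 3.
Insert 128: h=0, h2=3, slots 0,3 occupied => index 6.
Table: [749, 798, _, 982, _, 604, 128]

6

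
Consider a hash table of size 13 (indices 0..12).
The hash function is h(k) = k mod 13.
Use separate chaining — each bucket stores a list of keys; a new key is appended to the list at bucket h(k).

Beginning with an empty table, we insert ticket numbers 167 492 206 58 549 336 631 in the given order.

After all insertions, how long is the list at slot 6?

1

167 -> bucket 11
492 -> bucket 11 (collision)
206 -> bucket 11 (collision)
58 -> bucket 6
549 -> bucket 3
336 -> bucket 11 (collision)
631 -> bucket 7
Final buckets:
0: _
1: _
2: _
3: 549
4: _
5: _
6: 58
7: 631
8: _
9: _
10: _
11: 167 -> 492 -> 206 -> 336
12: _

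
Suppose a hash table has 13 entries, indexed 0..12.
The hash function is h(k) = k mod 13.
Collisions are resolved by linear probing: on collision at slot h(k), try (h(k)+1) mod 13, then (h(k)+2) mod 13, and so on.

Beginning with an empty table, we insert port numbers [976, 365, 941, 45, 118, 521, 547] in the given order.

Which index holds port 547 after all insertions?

976: h=1 => slot 1
365: h=1, probe 1,2 => slot 2
941: h=5 => slot 5
45: h=6 => slot 6
118: h=1, probe 1,2,3 => slot 3
521: h=1, probe 1,2,3,4 => slot 4
547: h=1, probe 1,2,3,4,5,6,7 => slot 7
Table: [., 976, 365, 118, 521, 941, 45, 547, ., ., ., ., .]

7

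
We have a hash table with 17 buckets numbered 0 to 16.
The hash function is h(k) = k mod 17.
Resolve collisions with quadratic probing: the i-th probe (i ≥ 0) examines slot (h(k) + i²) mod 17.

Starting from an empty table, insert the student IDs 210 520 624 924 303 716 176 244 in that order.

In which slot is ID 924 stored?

7

210 hashes to 6; slot 6 is free => place at 6.
520 hashes to 10; slot 10 is free => place at 10.
624 hashes to 12; slot 12 is free => place at 12.
924 hashes to 6; 6 taken => place at 7.
303 hashes to 14; slot 14 is free => place at 14.
716 hashes to 2; slot 2 is free => place at 2.
176 hashes to 6; 6,7,10 taken => place at 15.
244 hashes to 6; 6,7,10,15 taken => place at 5.
Table: [., ., 716, ., ., 244, 210, 924, ., ., 520, ., 624, ., 303, 176, .]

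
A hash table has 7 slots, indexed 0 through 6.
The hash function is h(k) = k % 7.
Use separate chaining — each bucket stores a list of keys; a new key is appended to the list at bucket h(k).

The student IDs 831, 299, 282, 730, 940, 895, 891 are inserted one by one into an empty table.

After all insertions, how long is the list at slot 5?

2

831 → bucket 5
299 → bucket 5 (collision)
282 → bucket 2
730 → bucket 2 (collision)
940 → bucket 2 (collision)
895 → bucket 6
891 → bucket 2 (collision)
Final buckets:
0: .
1: .
2: 282 -> 730 -> 940 -> 891
3: .
4: .
5: 831 -> 299
6: 895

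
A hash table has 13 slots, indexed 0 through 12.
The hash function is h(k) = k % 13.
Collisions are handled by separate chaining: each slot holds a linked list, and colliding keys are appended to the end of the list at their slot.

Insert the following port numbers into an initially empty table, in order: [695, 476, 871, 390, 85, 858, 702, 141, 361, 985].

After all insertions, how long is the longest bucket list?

4

695 → bucket 6
476 → bucket 8
871 → bucket 0
390 → bucket 0 (collision)
85 → bucket 7
858 → bucket 0 (collision)
702 → bucket 0 (collision)
141 → bucket 11
361 → bucket 10
985 → bucket 10 (collision)
Final buckets:
0: 871 -> 390 -> 858 -> 702
1: ∅
2: ∅
3: ∅
4: ∅
5: ∅
6: 695
7: 85
8: 476
9: ∅
10: 361 -> 985
11: 141
12: ∅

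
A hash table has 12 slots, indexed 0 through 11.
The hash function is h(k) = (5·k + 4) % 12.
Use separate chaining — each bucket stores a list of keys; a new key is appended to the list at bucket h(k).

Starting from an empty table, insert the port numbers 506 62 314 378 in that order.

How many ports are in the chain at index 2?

3

506 → bucket 2
62 → bucket 2 (collision)
314 → bucket 2 (collision)
378 → bucket 10
Final buckets:
0: -
1: -
2: 506 -> 62 -> 314
3: -
4: -
5: -
6: -
7: -
8: -
9: -
10: 378
11: -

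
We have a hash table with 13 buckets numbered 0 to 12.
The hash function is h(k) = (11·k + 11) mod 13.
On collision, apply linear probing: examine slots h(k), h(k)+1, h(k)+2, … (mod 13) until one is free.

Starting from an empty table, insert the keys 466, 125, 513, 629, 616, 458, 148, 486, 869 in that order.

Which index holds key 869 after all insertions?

Insert 466: h=2, slot 2 empty => index 2.
Insert 125: h=8, slot 8 empty => index 8.
Insert 513: h=12, slot 12 empty => index 12.
Insert 629: h=1, slot 1 empty => index 1.
Insert 616: h=1, slots 1,2 occupied => index 3.
Insert 458: h=5, slot 5 empty => index 5.
Insert 148: h=1, slots 1,2,3 occupied => index 4.
Insert 486: h=1, slots 1,2,3,4,5 occupied => index 6.
Insert 869: h=2, slots 2,3,4,5,6 occupied => index 7.
Table: [., 629, 466, 616, 148, 458, 486, 869, 125, ., ., ., 513]

7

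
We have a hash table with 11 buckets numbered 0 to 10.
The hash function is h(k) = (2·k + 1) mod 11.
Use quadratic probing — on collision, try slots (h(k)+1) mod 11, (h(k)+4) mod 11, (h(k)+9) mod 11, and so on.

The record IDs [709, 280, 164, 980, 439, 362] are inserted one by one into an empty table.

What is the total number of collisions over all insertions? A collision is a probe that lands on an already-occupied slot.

Insert 709: h=0, slot 0 empty => index 0.
Insert 280: h=0, slot 0 occupied => index 1.
Insert 164: h=10, slot 10 empty => index 10.
Insert 980: h=3, slot 3 empty => index 3.
Insert 439: h=10, slots 10,0,3 occupied => index 8.
Insert 362: h=10, slots 10,0,3,8 occupied => index 4.
Table: [709, 280, ., 980, 362, ., ., ., 439, ., 164]

8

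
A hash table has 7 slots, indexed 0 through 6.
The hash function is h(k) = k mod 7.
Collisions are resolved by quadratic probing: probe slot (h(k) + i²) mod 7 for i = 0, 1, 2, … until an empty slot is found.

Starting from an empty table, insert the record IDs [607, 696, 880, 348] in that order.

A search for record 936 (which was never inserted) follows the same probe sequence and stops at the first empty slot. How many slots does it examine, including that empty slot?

4

Insert 607: h=5, slot 5 empty => index 5.
Insert 696: h=3, slot 3 empty => index 3.
Insert 880: h=5, slot 5 occupied => index 6.
Insert 348: h=5, slots 5,6 occupied => index 2.
Table: [., ., 348, 696, ., 607, 880]
Lookup 936: h=5, probe 5,6,2,0 → slot 0 empty, not found.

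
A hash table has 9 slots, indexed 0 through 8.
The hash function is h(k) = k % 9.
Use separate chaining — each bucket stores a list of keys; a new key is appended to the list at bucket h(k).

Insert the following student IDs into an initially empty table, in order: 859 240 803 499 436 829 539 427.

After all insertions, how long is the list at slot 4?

Insert 859: h=4, bucket 4 empty → new chain.
Insert 240: h=6, bucket 6 empty → new chain.
Insert 803: h=2, bucket 2 empty → new chain.
Insert 499: h=4, bucket 4 nonempty → append to chain.
Insert 436: h=4, bucket 4 nonempty → append to chain.
Insert 829: h=1, bucket 1 empty → new chain.
Insert 539: h=8, bucket 8 empty → new chain.
Insert 427: h=4, bucket 4 nonempty → append to chain.
Final buckets:
0: —
1: 829
2: 803
3: —
4: 859 -> 499 -> 436 -> 427
5: —
6: 240
7: —
8: 539

4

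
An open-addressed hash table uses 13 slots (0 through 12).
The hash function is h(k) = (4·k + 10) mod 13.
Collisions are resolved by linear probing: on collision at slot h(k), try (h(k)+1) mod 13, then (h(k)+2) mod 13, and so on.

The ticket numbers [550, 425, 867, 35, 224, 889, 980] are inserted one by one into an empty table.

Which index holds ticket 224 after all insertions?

10

Insert 550: h=0, slot 0 empty → index 0.
Insert 425: h=7, slot 7 empty → index 7.
Insert 867: h=7, slot 7 occupied → index 8.
Insert 35: h=7, slots 7,8 occupied → index 9.
Insert 224: h=9, slot 9 occupied → index 10.
Insert 889: h=4, slot 4 empty → index 4.
Insert 980: h=4, slot 4 occupied → index 5.
Table: [550, -, -, -, 889, 980, -, 425, 867, 35, 224, -, -]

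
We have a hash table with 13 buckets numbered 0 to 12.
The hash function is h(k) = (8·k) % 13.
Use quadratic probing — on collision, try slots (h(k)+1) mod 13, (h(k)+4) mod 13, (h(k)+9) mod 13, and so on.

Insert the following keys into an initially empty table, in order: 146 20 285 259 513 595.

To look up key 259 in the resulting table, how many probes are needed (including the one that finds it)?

2

146: h=11 -> slot 11
20: h=4 -> slot 4
285: h=5 -> slot 5
259: h=5, probe 5,6 -> slot 6
513: h=9 -> slot 9
595: h=2 -> slot 2
Table: [-, -, 595, -, 20, 285, 259, -, -, 513, -, 146, -]
Lookup 259: h=5, probe 5,6 → found at 6.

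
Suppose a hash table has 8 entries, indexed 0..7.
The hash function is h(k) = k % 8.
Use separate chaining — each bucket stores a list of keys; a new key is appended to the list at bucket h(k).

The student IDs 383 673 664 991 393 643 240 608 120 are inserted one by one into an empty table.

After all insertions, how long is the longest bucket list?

383 -> bucket 7
673 -> bucket 1
664 -> bucket 0
991 -> bucket 7 (collision)
393 -> bucket 1 (collision)
643 -> bucket 3
240 -> bucket 0 (collision)
608 -> bucket 0 (collision)
120 -> bucket 0 (collision)
Final buckets:
0: 664 -> 240 -> 608 -> 120
1: 673 -> 393
2: ∅
3: 643
4: ∅
5: ∅
6: ∅
7: 383 -> 991

4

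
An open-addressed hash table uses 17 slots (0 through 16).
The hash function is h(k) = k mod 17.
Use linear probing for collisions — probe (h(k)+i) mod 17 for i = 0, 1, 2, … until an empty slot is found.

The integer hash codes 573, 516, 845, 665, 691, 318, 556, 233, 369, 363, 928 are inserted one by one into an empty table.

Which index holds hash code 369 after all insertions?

0

Insert 573: h=12, slot 12 empty => index 12.
Insert 516: h=6, slot 6 empty => index 6.
Insert 845: h=12, slot 12 occupied => index 13.
Insert 665: h=2, slot 2 empty => index 2.
Insert 691: h=11, slot 11 empty => index 11.
Insert 318: h=12, slots 12,13 occupied => index 14.
Insert 556: h=12, slots 12,13,14 occupied => index 15.
Insert 233: h=12, slots 12,13,14,15 occupied => index 16.
Insert 369: h=12, slots 12,13,14,15,16 occupied => index 0.
Insert 363: h=6, slot 6 occupied => index 7.
Insert 928: h=10, slot 10 empty => index 10.
Table: [369, _, 665, _, _, _, 516, 363, _, _, 928, 691, 573, 845, 318, 556, 233]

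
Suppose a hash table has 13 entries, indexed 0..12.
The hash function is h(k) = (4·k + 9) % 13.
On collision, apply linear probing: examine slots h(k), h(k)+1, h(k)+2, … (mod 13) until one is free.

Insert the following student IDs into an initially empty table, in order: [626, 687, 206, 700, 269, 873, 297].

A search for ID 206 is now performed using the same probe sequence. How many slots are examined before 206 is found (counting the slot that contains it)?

2

626 hashes to 4; slot 4 is free => place at 4.
687 hashes to 1; slot 1 is free => place at 1.
206 hashes to 1; 1 taken => place at 2.
700 hashes to 1; 1,2 taken => place at 3.
269 hashes to 6; slot 6 is free => place at 6.
873 hashes to 4; 4 taken => place at 5.
297 hashes to 1; 1,2,3,4,5,6 taken => place at 7.
Table: [., 687, 206, 700, 626, 873, 269, 297, ., ., ., ., .]
Lookup 206: h=1, probe 1,2 → found at 2.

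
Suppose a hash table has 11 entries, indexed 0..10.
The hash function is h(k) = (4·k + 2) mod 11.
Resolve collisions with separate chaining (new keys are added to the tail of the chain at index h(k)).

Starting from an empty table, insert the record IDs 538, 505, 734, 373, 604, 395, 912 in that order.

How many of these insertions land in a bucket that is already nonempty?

5

Insert 538: h=9, bucket 9 empty → new chain.
Insert 505: h=9, bucket 9 nonempty → append to chain.
Insert 734: h=1, bucket 1 empty → new chain.
Insert 373: h=9, bucket 9 nonempty → append to chain.
Insert 604: h=9, bucket 9 nonempty → append to chain.
Insert 395: h=9, bucket 9 nonempty → append to chain.
Insert 912: h=9, bucket 9 nonempty → append to chain.
Final buckets:
0: .
1: 734
2: .
3: .
4: .
5: .
6: .
7: .
8: .
9: 538 -> 505 -> 373 -> 604 -> 395 -> 912
10: .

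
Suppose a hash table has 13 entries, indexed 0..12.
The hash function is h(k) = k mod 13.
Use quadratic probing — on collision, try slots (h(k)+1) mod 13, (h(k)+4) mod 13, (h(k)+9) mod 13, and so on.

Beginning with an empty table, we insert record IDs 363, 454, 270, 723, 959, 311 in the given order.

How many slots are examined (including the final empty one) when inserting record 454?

2

Insert 363: h=12, slot 12 empty => index 12.
Insert 454: h=12, slot 12 occupied => index 0.
Insert 270: h=10, slot 10 empty => index 10.
Insert 723: h=8, slot 8 empty => index 8.
Insert 959: h=10, slot 10 occupied => index 11.
Insert 311: h=12, slots 12,0 occupied => index 3.
Table: [454, ., ., 311, ., ., ., ., 723, ., 270, 959, 363]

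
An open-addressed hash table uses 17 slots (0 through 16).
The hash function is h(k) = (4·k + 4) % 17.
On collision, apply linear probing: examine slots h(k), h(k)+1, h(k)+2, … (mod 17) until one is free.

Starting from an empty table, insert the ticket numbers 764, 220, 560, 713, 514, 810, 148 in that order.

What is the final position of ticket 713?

764 hashes to 0; slot 0 is free -> place at 0.
220 hashes to 0; 0 taken -> place at 1.
560 hashes to 0; 0,1 taken -> place at 2.
713 hashes to 0; 0,1,2 taken -> place at 3.
514 hashes to 3; 3 taken -> place at 4.
810 hashes to 14; slot 14 is free -> place at 14.
148 hashes to 1; 1,2,3,4 taken -> place at 5.
Table: [764, 220, 560, 713, 514, 148, -, -, -, -, -, -, -, -, 810, -, -]

3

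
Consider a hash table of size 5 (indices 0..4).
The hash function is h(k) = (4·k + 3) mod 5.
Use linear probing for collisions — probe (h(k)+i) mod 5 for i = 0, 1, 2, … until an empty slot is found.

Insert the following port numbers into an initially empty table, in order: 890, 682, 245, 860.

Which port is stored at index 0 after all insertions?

Insert 890: h=3, slot 3 empty → index 3.
Insert 682: h=1, slot 1 empty → index 1.
Insert 245: h=3, slot 3 occupied → index 4.
Insert 860: h=3, slots 3,4 occupied → index 0.
Table: [860, 682, —, 890, 245]

860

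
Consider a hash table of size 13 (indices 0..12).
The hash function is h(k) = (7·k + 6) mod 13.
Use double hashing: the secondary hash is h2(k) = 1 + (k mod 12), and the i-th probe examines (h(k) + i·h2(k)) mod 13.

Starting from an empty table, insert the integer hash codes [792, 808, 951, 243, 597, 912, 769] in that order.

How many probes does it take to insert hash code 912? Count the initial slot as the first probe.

792 hashes to 12; slot 12 is free -> place at 12.
808 hashes to 7; slot 7 is free -> place at 7.
951 hashes to 7, h2=4; 7 taken -> place at 11.
243 hashes to 4; slot 4 is free -> place at 4.
597 hashes to 12, h2=10; 12 taken -> place at 9.
912 hashes to 7, h2=1; 7 taken -> place at 8.
769 hashes to 7, h2=2; 7,9,11 taken -> place at 0.
Table: [769, _, _, _, 243, _, _, 808, 912, 597, _, 951, 792]

2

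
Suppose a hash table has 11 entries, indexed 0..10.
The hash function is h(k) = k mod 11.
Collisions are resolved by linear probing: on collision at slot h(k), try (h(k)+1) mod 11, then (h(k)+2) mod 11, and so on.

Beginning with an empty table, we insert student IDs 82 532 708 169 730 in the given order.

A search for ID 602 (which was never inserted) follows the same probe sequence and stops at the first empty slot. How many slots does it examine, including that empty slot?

Insert 82: h=5, slot 5 empty -> index 5.
Insert 532: h=4, slot 4 empty -> index 4.
Insert 708: h=4, slots 4,5 occupied -> index 6.
Insert 169: h=4, slots 4,5,6 occupied -> index 7.
Insert 730: h=4, slots 4,5,6,7 occupied -> index 8.
Table: [_, _, _, _, 532, 82, 708, 169, 730, _, _]
Lookup 602: h=8, probe 8,9 → slot 9 empty, not found.

2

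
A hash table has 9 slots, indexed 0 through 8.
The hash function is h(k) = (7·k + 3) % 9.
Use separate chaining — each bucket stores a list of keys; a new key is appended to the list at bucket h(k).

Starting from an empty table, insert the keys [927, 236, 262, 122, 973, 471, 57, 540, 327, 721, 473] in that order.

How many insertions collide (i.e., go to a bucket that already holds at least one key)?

927 -> bucket 3
236 -> bucket 8
262 -> bucket 1
122 -> bucket 2
973 -> bucket 1 (collision)
471 -> bucket 6
57 -> bucket 6 (collision)
540 -> bucket 3 (collision)
327 -> bucket 6 (collision)
721 -> bucket 1 (collision)
473 -> bucket 2 (collision)
Final buckets:
0: -
1: 262 -> 973 -> 721
2: 122 -> 473
3: 927 -> 540
4: -
5: -
6: 471 -> 57 -> 327
7: -
8: 236

6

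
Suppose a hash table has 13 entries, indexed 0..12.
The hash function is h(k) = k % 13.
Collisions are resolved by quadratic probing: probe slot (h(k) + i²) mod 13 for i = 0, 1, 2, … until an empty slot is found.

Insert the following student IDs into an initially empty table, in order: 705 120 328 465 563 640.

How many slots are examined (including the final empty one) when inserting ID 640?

705: h=3 → slot 3
120: h=3, probe 3,4 → slot 4
328: h=3, probe 3,4,7 → slot 7
465: h=10 → slot 10
563: h=4, probe 4,5 → slot 5
640: h=3, probe 3,4,7,12 → slot 12
Table: [., ., ., 705, 120, 563, ., 328, ., ., 465, ., 640]

4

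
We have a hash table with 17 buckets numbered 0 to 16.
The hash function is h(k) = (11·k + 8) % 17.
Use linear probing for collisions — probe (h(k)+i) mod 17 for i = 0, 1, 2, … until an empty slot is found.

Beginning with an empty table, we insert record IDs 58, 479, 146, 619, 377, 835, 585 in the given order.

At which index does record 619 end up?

Insert 58: h=0, slot 0 empty → index 0.
Insert 479: h=7, slot 7 empty → index 7.
Insert 146: h=16, slot 16 empty → index 16.
Insert 619: h=0, slot 0 occupied → index 1.
Insert 377: h=7, slot 7 occupied → index 8.
Insert 835: h=13, slot 13 empty → index 13.
Insert 585: h=0, slots 0,1 occupied → index 2.
Table: [58, 619, 585, —, —, —, —, 479, 377, —, —, —, —, 835, —, —, 146]

1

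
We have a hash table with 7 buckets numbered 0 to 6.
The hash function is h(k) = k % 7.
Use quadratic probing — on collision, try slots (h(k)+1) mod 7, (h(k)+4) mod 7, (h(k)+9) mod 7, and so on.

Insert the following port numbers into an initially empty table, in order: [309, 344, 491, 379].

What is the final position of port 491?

309 hashes to 1; slot 1 is free → place at 1.
344 hashes to 1; 1 taken → place at 2.
491 hashes to 1; 1,2 taken → place at 5.
379 hashes to 1; 1,2,5 taken → place at 3.
Table: [_, 309, 344, 379, _, 491, _]

5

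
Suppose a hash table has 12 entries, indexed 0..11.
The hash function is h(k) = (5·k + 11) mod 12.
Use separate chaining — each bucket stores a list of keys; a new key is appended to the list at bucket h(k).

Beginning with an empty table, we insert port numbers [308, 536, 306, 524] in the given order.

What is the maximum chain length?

Insert 308: h=3, bucket 3 empty -> new chain.
Insert 536: h=3, bucket 3 nonempty -> append to chain.
Insert 306: h=5, bucket 5 empty -> new chain.
Insert 524: h=3, bucket 3 nonempty -> append to chain.
Final buckets:
0: _
1: _
2: _
3: 308 -> 536 -> 524
4: _
5: 306
6: _
7: _
8: _
9: _
10: _
11: _

3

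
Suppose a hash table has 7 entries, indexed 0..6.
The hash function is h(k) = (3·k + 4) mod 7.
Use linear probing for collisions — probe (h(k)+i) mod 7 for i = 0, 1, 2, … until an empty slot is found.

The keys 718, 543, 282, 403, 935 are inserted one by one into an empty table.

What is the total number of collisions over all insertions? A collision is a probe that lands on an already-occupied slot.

718: h=2 → slot 2
543: h=2, probe 2,3 → slot 3
282: h=3, probe 3,4 → slot 4
403: h=2, probe 2,3,4,5 → slot 5
935: h=2, probe 2,3,4,5,6 → slot 6
Table: [_, _, 718, 543, 282, 403, 935]

9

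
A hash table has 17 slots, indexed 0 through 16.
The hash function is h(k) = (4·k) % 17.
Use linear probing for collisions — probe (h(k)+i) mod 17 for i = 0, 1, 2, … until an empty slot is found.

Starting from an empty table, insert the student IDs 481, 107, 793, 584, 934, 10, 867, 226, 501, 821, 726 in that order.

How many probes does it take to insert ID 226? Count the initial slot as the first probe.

481: h=3 -> slot 3
107: h=3, probe 3,4 -> slot 4
793: h=10 -> slot 10
584: h=7 -> slot 7
934: h=13 -> slot 13
10: h=6 -> slot 6
867: h=0 -> slot 0
226: h=3, probe 3,4,5 -> slot 5
501: h=15 -> slot 15
821: h=3, probe 3,4,5,6,7,8 -> slot 8
726: h=14 -> slot 14
Table: [867, —, —, 481, 107, 226, 10, 584, 821, —, 793, —, —, 934, 726, 501, —]

3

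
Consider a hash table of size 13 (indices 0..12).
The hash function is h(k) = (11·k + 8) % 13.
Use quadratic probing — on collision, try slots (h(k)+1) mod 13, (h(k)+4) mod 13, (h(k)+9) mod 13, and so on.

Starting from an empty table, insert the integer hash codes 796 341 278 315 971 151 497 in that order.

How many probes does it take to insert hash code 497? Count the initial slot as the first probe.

6

796 hashes to 2; slot 2 is free -> place at 2.
341 hashes to 2; 2 taken -> place at 3.
278 hashes to 11; slot 11 is free -> place at 11.
315 hashes to 2; 2,3 taken -> place at 6.
971 hashes to 3; 3 taken -> place at 4.
151 hashes to 5; slot 5 is free -> place at 5.
497 hashes to 2; 2,3,6,11,5 taken -> place at 1.
Table: [-, 497, 796, 341, 971, 151, 315, -, -, -, -, 278, -]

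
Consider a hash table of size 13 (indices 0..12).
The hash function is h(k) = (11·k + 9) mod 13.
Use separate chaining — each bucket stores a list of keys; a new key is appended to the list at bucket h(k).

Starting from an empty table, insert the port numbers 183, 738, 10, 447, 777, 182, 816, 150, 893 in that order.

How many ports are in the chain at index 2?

4

Insert 183: h=7, bucket 7 empty -> new chain.
Insert 738: h=2, bucket 2 empty -> new chain.
Insert 10: h=2, bucket 2 nonempty -> append to chain.
Insert 447: h=12, bucket 12 empty -> new chain.
Insert 777: h=2, bucket 2 nonempty -> append to chain.
Insert 182: h=9, bucket 9 empty -> new chain.
Insert 816: h=2, bucket 2 nonempty -> append to chain.
Insert 150: h=8, bucket 8 empty -> new chain.
Insert 893: h=4, bucket 4 empty -> new chain.
Final buckets:
0: -
1: -
2: 738 -> 10 -> 777 -> 816
3: -
4: 893
5: -
6: -
7: 183
8: 150
9: 182
10: -
11: -
12: 447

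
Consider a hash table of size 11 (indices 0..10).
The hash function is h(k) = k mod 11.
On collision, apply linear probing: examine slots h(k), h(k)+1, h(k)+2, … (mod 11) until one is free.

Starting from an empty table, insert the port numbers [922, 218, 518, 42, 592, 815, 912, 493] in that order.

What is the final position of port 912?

4

922 hashes to 9; slot 9 is free => place at 9.
218 hashes to 9; 9 taken => place at 10.
518 hashes to 1; slot 1 is free => place at 1.
42 hashes to 9; 9,10 taken => place at 0.
592 hashes to 9; 9,10,0,1 taken => place at 2.
815 hashes to 1; 1,2 taken => place at 3.
912 hashes to 10; 10,0,1,2,3 taken => place at 4.
493 hashes to 9; 9,10,0,1,2,3,4 taken => place at 5.
Table: [42, 518, 592, 815, 912, 493, -, -, -, 922, 218]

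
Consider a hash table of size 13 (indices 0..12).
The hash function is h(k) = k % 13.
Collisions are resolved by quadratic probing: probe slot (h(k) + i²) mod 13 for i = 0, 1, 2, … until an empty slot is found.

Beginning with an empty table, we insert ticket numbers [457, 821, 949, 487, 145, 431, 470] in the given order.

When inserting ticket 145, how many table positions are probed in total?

457: h=2 → slot 2
821: h=2, probe 2,3 → slot 3
949: h=0 → slot 0
487: h=6 → slot 6
145: h=2, probe 2,3,6,11 → slot 11
431: h=2, probe 2,3,6,11,5 → slot 5
470: h=2, probe 2,3,6,11,5,1 → slot 1
Table: [949, 470, 457, 821, ., 431, 487, ., ., ., ., 145, .]

4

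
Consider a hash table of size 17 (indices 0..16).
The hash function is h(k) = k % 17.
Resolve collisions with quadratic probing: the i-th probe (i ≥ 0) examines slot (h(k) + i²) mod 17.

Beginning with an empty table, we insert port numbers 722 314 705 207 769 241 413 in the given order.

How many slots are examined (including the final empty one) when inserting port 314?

2

722: h=8 -> slot 8
314: h=8, probe 8,9 -> slot 9
705: h=8, probe 8,9,12 -> slot 12
207: h=3 -> slot 3
769: h=4 -> slot 4
241: h=3, probe 3,4,7 -> slot 7
413: h=5 -> slot 5
Table: [., ., ., 207, 769, 413, ., 241, 722, 314, ., ., 705, ., ., ., .]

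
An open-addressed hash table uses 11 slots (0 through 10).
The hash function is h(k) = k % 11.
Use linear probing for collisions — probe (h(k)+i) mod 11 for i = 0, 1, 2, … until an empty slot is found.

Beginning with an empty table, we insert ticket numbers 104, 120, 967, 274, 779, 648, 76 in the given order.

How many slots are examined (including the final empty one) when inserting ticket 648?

4

104: h=5 => slot 5
120: h=10 => slot 10
967: h=10, probe 10,0 => slot 0
274: h=10, probe 10,0,1 => slot 1
779: h=9 => slot 9
648: h=10, probe 10,0,1,2 => slot 2
76: h=10, probe 10,0,1,2,3 => slot 3
Table: [967, 274, 648, 76, ., 104, ., ., ., 779, 120]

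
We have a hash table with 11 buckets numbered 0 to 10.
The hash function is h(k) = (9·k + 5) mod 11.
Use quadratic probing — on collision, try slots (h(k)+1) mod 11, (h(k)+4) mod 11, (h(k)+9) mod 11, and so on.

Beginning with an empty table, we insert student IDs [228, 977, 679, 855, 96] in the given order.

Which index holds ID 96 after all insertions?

228 hashes to 0; slot 0 is free => place at 0.
977 hashes to 9; slot 9 is free => place at 9.
679 hashes to 0; 0 taken => place at 1.
855 hashes to 0; 0,1 taken => place at 4.
96 hashes to 0; 0,1,4,9 taken => place at 5.
Table: [228, 679, -, -, 855, 96, -, -, -, 977, -]

5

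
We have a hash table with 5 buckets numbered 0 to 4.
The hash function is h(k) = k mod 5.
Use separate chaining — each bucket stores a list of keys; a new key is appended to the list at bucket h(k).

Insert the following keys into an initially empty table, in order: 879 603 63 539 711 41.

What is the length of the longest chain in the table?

2

879 → bucket 4
603 → bucket 3
63 → bucket 3 (collision)
539 → bucket 4 (collision)
711 → bucket 1
41 → bucket 1 (collision)
Final buckets:
0: —
1: 711 -> 41
2: —
3: 603 -> 63
4: 879 -> 539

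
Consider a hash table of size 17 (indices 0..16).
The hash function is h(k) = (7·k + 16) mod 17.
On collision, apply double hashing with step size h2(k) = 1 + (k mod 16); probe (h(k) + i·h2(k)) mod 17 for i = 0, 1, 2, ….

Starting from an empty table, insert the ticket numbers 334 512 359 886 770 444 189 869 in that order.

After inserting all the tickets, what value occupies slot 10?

189

334 hashes to 8; slot 8 is free → place at 8.
512 hashes to 13; slot 13 is free → place at 13.
359 hashes to 13, h2=8; 13 taken → place at 4.
886 hashes to 13, h2=7; 13 taken → place at 3.
770 hashes to 0; slot 0 is free → place at 0.
444 hashes to 13, h2=13; 13 taken → place at 9.
189 hashes to 13, h2=14; 13 taken → place at 10.
869 hashes to 13, h2=6; 13 taken → place at 2.
Table: [770, _, 869, 886, 359, _, _, _, 334, 444, 189, _, _, 512, _, _, _]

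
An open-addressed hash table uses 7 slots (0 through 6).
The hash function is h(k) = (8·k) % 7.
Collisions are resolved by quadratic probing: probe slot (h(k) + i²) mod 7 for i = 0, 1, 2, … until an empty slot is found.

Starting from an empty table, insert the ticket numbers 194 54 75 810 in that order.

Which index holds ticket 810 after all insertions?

0

194: h=5 => slot 5
54: h=5, probe 5,6 => slot 6
75: h=5, probe 5,6,2 => slot 2
810: h=5, probe 5,6,2,0 => slot 0
Table: [810, ., 75, ., ., 194, 54]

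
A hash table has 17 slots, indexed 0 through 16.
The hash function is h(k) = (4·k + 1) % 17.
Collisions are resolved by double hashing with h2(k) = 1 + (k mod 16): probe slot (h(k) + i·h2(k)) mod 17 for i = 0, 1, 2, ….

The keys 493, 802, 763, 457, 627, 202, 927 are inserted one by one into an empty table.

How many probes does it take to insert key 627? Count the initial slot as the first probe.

493 hashes to 1; slot 1 is free => place at 1.
802 hashes to 13; slot 13 is free => place at 13.
763 hashes to 10; slot 10 is free => place at 10.
457 hashes to 10, h2=10; 10 taken => place at 3.
627 hashes to 10, h2=4; 10 taken => place at 14.
202 hashes to 10, h2=11; 10 taken => place at 4.
927 hashes to 3, h2=16; 3 taken => place at 2.
Table: [-, 493, 927, 457, 202, -, -, -, -, -, 763, -, -, 802, 627, -, -]

2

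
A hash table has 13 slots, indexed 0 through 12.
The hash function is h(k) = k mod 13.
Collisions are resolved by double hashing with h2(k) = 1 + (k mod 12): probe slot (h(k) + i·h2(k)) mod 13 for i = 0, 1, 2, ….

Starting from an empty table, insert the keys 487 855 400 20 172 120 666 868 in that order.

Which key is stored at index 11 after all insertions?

666

487 hashes to 6; slot 6 is free → place at 6.
855 hashes to 10; slot 10 is free → place at 10.
400 hashes to 10, h2=5; 10 taken → place at 2.
20 hashes to 7; slot 7 is free → place at 7.
172 hashes to 3; slot 3 is free → place at 3.
120 hashes to 3, h2=1; 3 taken → place at 4.
666 hashes to 3, h2=7; 3,10,4 taken → place at 11.
868 hashes to 10, h2=5; 10,2,7 taken → place at 12.
Table: [∅, ∅, 400, 172, 120, ∅, 487, 20, ∅, ∅, 855, 666, 868]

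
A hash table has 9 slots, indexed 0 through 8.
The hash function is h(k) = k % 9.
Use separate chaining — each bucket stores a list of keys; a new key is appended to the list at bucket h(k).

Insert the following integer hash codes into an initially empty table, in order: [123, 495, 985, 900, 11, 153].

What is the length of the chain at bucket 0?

123 -> bucket 6
495 -> bucket 0
985 -> bucket 4
900 -> bucket 0 (collision)
11 -> bucket 2
153 -> bucket 0 (collision)
Final buckets:
0: 495 -> 900 -> 153
1: -
2: 11
3: -
4: 985
5: -
6: 123
7: -
8: -

3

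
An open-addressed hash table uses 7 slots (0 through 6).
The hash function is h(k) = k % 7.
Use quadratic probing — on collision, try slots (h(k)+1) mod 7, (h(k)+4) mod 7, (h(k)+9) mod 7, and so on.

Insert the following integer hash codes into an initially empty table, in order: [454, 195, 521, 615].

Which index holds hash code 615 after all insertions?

1

Insert 454: h=6, slot 6 empty => index 6.
Insert 195: h=6, slot 6 occupied => index 0.
Insert 521: h=3, slot 3 empty => index 3.
Insert 615: h=6, slots 6,0,3 occupied => index 1.
Table: [195, 615, ∅, 521, ∅, ∅, 454]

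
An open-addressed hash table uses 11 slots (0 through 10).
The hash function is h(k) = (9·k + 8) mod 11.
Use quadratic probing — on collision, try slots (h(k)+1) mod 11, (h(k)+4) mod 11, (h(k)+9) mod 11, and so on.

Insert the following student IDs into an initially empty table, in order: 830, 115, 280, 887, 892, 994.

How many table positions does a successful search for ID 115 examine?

2

Insert 830: h=9, slot 9 empty → index 9.
Insert 115: h=9, slot 9 occupied → index 10.
Insert 280: h=9, slots 9,10 occupied → index 2.
Insert 887: h=5, slot 5 empty → index 5.
Insert 892: h=6, slot 6 empty → index 6.
Insert 994: h=0, slot 0 empty → index 0.
Table: [994, -, 280, -, -, 887, 892, -, -, 830, 115]
Lookup 115: h=9, probe 9,10 → found at 10.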